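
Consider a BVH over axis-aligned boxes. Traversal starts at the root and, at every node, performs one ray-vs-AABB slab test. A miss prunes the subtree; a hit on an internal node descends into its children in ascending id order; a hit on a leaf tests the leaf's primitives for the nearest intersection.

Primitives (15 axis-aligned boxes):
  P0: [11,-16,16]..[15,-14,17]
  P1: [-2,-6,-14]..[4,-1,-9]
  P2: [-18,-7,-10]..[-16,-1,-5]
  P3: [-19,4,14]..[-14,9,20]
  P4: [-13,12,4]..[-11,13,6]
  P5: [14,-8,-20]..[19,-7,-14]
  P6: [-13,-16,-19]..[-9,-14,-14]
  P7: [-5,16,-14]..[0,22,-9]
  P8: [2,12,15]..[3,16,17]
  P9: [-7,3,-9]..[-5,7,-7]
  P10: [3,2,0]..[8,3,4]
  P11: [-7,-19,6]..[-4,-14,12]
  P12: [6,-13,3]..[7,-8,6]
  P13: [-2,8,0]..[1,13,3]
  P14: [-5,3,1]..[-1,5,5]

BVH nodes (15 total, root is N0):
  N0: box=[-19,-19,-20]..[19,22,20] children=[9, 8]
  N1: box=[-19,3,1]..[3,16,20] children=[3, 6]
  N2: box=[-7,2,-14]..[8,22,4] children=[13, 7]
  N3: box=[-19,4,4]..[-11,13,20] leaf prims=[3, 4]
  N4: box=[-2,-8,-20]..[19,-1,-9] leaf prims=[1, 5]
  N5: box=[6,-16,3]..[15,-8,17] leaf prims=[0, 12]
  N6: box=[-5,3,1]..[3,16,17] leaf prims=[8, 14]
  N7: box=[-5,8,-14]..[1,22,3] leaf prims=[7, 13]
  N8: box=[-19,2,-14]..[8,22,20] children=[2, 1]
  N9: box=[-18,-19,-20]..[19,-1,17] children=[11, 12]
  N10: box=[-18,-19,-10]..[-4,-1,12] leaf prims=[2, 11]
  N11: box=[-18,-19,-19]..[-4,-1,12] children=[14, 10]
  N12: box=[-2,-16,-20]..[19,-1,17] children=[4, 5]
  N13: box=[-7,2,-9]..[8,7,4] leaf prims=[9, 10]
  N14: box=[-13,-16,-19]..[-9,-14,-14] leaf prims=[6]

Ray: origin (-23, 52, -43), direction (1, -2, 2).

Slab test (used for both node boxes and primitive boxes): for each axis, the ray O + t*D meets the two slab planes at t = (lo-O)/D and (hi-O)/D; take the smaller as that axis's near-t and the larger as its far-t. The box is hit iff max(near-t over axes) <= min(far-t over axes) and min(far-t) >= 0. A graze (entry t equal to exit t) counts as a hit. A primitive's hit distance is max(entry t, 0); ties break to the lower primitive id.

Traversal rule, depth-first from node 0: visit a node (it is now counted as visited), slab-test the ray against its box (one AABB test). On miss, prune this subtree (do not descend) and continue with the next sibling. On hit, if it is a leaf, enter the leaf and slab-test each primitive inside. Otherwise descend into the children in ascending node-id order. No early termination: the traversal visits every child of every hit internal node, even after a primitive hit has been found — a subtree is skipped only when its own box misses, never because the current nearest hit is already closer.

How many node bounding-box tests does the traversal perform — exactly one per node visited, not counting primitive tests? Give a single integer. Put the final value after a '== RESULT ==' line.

Trace the traversal:
N0 x:[4,42] y:[15,71/2] z:[23/2,63/2] -> hit [15,63/2], descend [8, 9]
  N8 x:[4,31] y:[15,25] z:[29/2,63/2] -> hit [15,25], descend [1, 2]
    N1 x:[4,26] y:[18,49/2] z:[22,63/2] -> hit [22,49/2], descend [3, 6]
      N3 x:[4,12] y:[39/2,24] z:[47/2,63/2] -> miss, prune
      N6 x:[18,26] y:[18,49/2] z:[22,30] -> hit [22,49/2] leaf, test {P8(miss), P14(miss)}
    N2 x:[16,31] y:[15,25] z:[29/2,47/2] -> hit [16,47/2], descend [7, 13]
      N7 x:[18,24] y:[15,22] z:[29/2,23] -> hit [18,22] leaf, test {P7(miss), P13@t=43/2}
      N13 x:[16,31] y:[45/2,25] z:[17,47/2] -> hit [45/2,47/2] leaf, test {P9(miss), P10(miss)}
  N9 x:[5,42] y:[53/2,71/2] z:[23/2,30] -> hit [53/2,30], descend [11, 12]
    N11 x:[5,19] y:[53/2,71/2] z:[12,55/2] -> miss, prune
    N12 x:[21,42] y:[53/2,34] z:[23/2,30] -> hit [53/2,30], descend [4, 5]
      N4 x:[21,42] y:[53/2,30] z:[23/2,17] -> miss, prune
      N5 x:[29,38] y:[30,34] z:[23,30] -> hit [30,30] leaf, test {P0(miss), P12(miss)}

13 AABB tests over nodes [0, 8, 1, 3, 6, 2, 7, 13, 9, 11, 12, 4, 5]; 4 leaves entered; closest P13.

== RESULT ==
13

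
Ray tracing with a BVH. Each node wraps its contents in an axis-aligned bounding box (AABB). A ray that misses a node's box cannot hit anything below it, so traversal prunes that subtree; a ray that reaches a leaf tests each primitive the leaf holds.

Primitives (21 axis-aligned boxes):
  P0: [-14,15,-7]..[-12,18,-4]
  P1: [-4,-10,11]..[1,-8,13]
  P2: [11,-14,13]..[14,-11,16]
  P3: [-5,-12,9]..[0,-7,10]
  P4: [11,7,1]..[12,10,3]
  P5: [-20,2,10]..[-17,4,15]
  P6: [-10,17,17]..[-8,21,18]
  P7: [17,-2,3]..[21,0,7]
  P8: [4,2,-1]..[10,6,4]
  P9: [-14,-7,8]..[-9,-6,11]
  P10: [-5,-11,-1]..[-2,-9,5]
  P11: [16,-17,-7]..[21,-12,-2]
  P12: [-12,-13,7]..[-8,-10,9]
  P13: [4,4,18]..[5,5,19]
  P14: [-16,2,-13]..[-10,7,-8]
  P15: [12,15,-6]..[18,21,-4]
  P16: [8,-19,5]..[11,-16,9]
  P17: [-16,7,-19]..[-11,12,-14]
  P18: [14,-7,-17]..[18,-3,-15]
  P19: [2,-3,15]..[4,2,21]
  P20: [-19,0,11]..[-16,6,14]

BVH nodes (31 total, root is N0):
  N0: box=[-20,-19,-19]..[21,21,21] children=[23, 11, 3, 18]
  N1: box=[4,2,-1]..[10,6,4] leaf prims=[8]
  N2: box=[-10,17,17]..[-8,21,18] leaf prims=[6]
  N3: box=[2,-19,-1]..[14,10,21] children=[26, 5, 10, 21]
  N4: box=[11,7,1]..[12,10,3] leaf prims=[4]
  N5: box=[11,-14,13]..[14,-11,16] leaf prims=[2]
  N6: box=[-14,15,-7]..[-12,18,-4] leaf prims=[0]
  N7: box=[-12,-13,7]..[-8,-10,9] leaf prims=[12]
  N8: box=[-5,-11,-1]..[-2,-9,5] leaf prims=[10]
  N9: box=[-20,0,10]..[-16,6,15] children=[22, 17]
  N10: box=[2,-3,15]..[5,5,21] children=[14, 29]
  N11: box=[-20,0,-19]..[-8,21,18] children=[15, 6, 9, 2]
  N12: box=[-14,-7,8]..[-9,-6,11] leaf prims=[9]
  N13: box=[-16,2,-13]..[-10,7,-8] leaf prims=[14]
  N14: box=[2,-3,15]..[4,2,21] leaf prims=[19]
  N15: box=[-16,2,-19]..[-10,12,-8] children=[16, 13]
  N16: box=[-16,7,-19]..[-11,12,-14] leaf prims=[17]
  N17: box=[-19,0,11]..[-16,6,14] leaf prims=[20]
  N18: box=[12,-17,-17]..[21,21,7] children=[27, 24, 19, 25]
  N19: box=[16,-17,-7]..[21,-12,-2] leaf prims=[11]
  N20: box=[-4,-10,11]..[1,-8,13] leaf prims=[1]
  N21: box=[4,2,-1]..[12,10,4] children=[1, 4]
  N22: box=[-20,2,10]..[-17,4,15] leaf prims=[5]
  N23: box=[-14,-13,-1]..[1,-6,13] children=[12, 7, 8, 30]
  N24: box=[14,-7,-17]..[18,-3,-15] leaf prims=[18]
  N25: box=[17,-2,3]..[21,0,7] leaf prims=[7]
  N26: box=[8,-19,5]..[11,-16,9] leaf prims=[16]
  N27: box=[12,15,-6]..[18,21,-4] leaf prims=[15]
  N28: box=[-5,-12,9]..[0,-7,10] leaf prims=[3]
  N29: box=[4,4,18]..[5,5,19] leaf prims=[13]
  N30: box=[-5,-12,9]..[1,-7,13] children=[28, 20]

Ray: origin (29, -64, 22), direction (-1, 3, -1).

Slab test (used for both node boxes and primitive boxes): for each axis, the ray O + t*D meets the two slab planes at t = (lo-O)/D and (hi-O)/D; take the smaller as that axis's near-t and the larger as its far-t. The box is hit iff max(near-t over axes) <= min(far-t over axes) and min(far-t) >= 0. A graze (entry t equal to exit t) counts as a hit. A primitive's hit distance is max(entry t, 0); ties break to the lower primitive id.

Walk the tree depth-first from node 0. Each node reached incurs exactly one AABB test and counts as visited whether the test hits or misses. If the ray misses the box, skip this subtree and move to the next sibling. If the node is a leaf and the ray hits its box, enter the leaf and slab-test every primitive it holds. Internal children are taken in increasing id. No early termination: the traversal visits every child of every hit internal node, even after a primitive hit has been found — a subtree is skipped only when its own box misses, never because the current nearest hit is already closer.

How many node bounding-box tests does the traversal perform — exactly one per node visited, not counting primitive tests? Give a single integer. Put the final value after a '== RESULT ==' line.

Trace the traversal:
N0 x:[8,49] y:[15,85/3] z:[1,41] -> hit [15,85/3], descend [3, 11, 18, 23]
  N3 x:[15,27] y:[15,74/3] z:[1,23] -> hit [15,23], descend [5, 10, 21, 26]
    N5 x:[15,18] y:[50/3,53/3] z:[6,9] -> miss, prune
    N10 x:[24,27] y:[61/3,23] z:[1,7] -> miss, prune
    N21 x:[17,25] y:[22,74/3] z:[18,23] -> hit [22,23], descend [1, 4]
      N1 x:[19,25] y:[22,70/3] z:[18,23] -> hit [22,23] leaf, test {P8@t=22}
      N4 x:[17,18] y:[71/3,74/3] z:[19,21] -> miss, prune
    N26 x:[18,21] y:[15,16] z:[13,17] -> miss, prune
  N11 x:[37,49] y:[64/3,85/3] z:[4,41] -> miss, prune
  N18 x:[8,17] y:[47/3,85/3] z:[15,39] -> hit [47/3,17], descend [19, 24, 25, 27]
    N19 x:[8,13] y:[47/3,52/3] z:[24,29] -> miss, prune
    N24 x:[11,15] y:[19,61/3] z:[37,39] -> miss, prune
    N25 x:[8,12] y:[62/3,64/3] z:[15,19] -> miss, prune
    N27 x:[11,17] y:[79/3,85/3] z:[26,28] -> miss, prune
  N23 x:[28,43] y:[17,58/3] z:[9,23] -> miss, prune

Visited [0, 3, 5, 10, 21, 1, 4, 26, 11, 18, 19, 24, 25, 27, 23]. Tests: 15 box, 1 leaf. Nearest: P8.

== RESULT ==
15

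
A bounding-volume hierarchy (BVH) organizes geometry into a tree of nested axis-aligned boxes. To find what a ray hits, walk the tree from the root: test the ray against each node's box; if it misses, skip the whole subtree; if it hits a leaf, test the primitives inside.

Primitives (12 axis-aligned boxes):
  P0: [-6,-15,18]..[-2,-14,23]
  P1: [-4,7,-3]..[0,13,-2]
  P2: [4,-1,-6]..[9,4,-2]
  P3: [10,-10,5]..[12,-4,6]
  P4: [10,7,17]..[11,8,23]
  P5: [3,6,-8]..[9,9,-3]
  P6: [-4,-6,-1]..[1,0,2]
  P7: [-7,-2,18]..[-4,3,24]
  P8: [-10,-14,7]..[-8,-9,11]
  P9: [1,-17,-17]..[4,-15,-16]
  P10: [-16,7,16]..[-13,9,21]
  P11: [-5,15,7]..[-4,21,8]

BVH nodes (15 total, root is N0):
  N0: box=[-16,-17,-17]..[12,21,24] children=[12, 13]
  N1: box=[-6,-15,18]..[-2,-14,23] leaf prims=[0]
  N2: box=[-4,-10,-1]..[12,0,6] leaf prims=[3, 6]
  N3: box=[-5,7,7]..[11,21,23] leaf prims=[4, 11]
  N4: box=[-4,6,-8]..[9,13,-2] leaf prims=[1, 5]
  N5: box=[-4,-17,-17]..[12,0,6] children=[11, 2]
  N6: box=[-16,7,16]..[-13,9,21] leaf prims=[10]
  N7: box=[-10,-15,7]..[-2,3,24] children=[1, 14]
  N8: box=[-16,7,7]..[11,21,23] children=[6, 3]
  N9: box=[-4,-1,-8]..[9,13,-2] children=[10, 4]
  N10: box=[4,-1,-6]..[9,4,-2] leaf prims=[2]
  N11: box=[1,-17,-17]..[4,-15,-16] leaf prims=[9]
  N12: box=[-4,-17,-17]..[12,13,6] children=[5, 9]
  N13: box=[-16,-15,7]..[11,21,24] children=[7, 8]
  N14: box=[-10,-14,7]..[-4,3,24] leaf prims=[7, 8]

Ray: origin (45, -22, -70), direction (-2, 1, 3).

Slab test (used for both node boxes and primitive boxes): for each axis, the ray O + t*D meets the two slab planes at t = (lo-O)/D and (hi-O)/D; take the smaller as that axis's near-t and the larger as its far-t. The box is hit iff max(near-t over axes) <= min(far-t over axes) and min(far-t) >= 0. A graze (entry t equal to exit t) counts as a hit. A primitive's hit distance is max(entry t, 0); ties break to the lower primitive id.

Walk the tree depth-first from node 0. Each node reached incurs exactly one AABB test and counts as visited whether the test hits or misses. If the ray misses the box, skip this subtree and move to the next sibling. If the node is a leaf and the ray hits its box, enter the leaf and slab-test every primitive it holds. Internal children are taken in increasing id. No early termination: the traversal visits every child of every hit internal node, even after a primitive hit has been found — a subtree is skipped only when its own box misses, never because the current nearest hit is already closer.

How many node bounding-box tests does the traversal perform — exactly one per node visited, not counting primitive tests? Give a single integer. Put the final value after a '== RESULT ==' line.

Walk:
N0 x:[33/2,61/2] y:[5,43] z:[53/3,94/3] -> hit [53/3,61/2], descend [12, 13]
  N12 x:[33/2,49/2] y:[5,35] z:[53/3,76/3] -> hit [53/3,49/2], descend [5, 9]
    N5 x:[33/2,49/2] y:[5,22] z:[53/3,76/3] -> hit [53/3,22], descend [2, 11]
      N2 x:[33/2,49/2] y:[12,22] z:[23,76/3] -> miss, prune
      N11 x:[41/2,22] y:[5,7] z:[53/3,18] -> miss, prune
    N9 x:[18,49/2] y:[21,35] z:[62/3,68/3] -> hit [21,68/3], descend [4, 10]
      N4 x:[18,49/2] y:[28,35] z:[62/3,68/3] -> miss, prune
      N10 x:[18,41/2] y:[21,26] z:[64/3,68/3] -> miss, prune
  N13 x:[17,61/2] y:[7,43] z:[77/3,94/3] -> hit [77/3,61/2], descend [7, 8]
    N7 x:[47/2,55/2] y:[7,25] z:[77/3,94/3] -> miss, prune
    N8 x:[17,61/2] y:[29,43] z:[77/3,31] -> hit [29,61/2], descend [3, 6]
      N3 x:[17,25] y:[29,43] z:[77/3,31] -> miss, prune
      N6 x:[29,61/2] y:[29,31] z:[86/3,91/3] -> hit [29,91/3] leaf, test {P10@t=29}

13 AABB tests over nodes [0, 12, 5, 2, 11, 9, 4, 10, 13, 7, 8, 3, 6]; 1 leaf entered; closest P10.

== RESULT ==
13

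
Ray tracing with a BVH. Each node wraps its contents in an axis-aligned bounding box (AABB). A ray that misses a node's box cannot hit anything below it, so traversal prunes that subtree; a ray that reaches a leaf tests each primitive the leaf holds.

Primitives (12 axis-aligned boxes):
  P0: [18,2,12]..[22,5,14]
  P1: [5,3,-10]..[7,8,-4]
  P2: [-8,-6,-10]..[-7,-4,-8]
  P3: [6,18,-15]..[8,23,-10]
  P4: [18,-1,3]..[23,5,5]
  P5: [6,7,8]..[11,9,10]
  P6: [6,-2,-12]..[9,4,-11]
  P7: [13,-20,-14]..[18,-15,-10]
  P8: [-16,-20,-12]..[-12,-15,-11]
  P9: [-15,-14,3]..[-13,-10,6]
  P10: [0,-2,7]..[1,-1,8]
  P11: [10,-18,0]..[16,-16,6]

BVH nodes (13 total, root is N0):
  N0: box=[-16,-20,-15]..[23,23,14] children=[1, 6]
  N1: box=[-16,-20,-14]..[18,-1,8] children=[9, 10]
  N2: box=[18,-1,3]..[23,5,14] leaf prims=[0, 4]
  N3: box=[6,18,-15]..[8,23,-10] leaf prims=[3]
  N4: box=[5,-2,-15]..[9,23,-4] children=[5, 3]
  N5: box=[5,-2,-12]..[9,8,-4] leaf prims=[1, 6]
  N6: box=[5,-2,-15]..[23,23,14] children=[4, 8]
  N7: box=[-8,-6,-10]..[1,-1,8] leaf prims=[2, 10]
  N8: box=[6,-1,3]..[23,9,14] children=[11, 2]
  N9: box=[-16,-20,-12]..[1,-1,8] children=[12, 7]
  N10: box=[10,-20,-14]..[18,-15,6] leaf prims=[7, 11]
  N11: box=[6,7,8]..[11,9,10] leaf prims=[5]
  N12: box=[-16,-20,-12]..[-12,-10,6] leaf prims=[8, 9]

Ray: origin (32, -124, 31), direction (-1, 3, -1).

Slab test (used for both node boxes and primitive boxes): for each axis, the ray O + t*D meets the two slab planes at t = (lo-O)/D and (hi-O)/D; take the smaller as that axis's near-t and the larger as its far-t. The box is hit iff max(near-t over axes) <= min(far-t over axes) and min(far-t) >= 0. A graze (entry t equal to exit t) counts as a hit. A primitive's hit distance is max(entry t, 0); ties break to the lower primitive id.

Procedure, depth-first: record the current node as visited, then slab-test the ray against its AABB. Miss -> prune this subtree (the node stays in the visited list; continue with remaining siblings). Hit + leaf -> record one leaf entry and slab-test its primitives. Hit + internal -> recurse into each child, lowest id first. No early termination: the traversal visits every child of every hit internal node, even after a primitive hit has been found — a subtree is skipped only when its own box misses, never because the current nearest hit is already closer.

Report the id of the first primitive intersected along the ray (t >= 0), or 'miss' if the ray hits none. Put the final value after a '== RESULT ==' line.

Traverse from the root:
N0 x:[9,48] y:[104/3,49] z:[17,46] -> hit [104/3,46], descend [1, 6]
  N1 x:[14,48] y:[104/3,41] z:[23,45] -> hit [104/3,41], descend [9, 10]
    N9 x:[31,48] y:[104/3,41] z:[23,43] -> hit [104/3,41], descend [7, 12]
      N7 x:[31,40] y:[118/3,41] z:[23,41] -> hit [118/3,40] leaf, test {P2@t=118/3, P10(miss)}
      N12 x:[44,48] y:[104/3,38] z:[25,43] -> miss, prune
    N10 x:[14,22] y:[104/3,109/3] z:[25,45] -> miss, prune
  N6 x:[9,27] y:[122/3,49] z:[17,46] -> miss, prune

Summary -> nodes [0, 1, 9, 7, 12, 10, 6]; box-tests=7; leaf-entries=1; first=P2

== RESULT ==
2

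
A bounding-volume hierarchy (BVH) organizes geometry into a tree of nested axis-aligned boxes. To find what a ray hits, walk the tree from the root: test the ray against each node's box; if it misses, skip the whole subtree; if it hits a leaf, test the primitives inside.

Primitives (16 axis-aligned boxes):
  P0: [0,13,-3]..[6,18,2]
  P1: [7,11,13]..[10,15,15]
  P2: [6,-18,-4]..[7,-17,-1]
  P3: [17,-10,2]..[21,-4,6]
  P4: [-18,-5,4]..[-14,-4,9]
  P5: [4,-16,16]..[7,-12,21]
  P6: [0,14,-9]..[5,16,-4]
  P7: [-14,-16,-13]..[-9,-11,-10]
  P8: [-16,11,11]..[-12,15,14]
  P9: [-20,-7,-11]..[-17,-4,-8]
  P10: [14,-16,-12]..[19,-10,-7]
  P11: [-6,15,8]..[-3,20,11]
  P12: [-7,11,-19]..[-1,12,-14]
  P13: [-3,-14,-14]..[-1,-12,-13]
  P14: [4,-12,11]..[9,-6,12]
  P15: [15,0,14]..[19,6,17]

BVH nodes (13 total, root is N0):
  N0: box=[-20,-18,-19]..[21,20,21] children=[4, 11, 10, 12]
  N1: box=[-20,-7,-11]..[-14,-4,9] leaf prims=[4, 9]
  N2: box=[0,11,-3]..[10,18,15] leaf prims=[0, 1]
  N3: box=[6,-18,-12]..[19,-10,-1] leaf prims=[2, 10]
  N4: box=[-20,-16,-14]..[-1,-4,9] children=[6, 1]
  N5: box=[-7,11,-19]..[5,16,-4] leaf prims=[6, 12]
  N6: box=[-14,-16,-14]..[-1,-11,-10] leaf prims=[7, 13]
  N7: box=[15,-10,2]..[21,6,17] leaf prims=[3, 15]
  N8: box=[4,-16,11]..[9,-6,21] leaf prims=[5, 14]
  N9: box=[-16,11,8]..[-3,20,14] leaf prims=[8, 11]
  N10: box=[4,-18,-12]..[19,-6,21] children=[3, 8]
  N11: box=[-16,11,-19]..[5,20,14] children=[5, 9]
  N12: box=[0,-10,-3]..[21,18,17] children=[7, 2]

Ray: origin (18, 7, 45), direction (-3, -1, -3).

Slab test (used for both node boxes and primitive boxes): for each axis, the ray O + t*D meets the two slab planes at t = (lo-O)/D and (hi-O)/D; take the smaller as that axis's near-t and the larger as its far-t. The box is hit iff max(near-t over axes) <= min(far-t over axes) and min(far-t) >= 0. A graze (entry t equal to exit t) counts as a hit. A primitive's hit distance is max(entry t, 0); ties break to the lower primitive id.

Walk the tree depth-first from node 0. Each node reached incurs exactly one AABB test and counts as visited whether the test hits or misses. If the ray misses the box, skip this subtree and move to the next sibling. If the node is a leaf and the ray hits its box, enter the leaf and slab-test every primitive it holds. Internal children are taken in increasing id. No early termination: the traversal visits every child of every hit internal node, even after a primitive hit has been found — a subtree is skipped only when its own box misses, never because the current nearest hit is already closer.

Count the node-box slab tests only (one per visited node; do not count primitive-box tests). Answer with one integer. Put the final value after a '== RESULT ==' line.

Traverse from the root:
N0 x:[-1,38/3] y:[-13,25] z:[8,64/3] -> hit [8,38/3], descend [4, 10, 11, 12]
  N4 x:[19/3,38/3] y:[11,23] z:[12,59/3] -> hit [12,38/3], descend [1, 6]
    N1 x:[32/3,38/3] y:[11,14] z:[12,56/3] -> hit [12,38/3] leaf, test {P4@t=12, P9(miss)}
    N6 x:[19/3,32/3] y:[18,23] z:[55/3,59/3] -> miss, prune
  N10 x:[-1/3,14/3] y:[13,25] z:[8,19] -> miss, prune
  N11 x:[13/3,34/3] y:[-13,-4] z:[31/3,64/3] -> miss, prune
  N12 x:[-1,6] y:[-11,17] z:[28/3,16] -> miss, prune

Visited [0, 4, 1, 6, 10, 11, 12]. Tests: 7 box, 1 leaf. Nearest: P4.

== RESULT ==
7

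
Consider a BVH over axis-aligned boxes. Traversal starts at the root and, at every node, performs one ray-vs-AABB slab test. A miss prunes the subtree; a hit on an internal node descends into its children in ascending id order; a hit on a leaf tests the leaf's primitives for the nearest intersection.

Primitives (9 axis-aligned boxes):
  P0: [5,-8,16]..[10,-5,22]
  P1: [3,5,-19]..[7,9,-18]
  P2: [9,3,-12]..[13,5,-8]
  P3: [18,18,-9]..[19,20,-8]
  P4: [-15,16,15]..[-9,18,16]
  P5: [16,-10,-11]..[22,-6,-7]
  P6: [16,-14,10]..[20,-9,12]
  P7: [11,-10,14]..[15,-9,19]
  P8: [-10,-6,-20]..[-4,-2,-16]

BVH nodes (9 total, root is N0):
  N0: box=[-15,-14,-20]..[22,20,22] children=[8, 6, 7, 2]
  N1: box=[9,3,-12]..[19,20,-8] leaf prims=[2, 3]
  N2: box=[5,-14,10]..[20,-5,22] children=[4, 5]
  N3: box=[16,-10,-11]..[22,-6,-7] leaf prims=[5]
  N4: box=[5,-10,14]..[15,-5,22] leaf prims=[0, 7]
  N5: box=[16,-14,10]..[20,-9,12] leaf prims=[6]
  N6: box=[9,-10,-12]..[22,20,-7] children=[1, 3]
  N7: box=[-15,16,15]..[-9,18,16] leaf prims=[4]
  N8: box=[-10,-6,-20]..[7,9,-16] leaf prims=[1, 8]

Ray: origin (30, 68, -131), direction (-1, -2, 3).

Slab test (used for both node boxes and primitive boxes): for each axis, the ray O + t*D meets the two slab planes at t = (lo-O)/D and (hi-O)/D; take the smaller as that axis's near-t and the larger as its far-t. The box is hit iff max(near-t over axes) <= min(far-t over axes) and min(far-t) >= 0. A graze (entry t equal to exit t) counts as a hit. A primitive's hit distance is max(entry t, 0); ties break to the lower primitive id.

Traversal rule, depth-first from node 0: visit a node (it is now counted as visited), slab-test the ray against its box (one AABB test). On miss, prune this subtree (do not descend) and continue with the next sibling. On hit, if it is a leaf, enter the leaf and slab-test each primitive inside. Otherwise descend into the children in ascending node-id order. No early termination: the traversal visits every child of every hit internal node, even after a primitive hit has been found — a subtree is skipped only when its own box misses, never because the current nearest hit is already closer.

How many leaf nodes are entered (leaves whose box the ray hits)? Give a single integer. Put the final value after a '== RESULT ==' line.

Trace the traversal:
N0 x:[8,45] y:[24,41] z:[37,51] -> hit [37,41], descend [2, 6, 7, 8]
  N2 x:[10,25] y:[73/2,41] z:[47,51] -> miss, prune
  N6 x:[8,21] y:[24,39] z:[119/3,124/3] -> miss, prune
  N7 x:[39,45] y:[25,26] z:[146/3,49] -> miss, prune
  N8 x:[23,40] y:[59/2,37] z:[37,115/3] -> hit [37,37] leaf, test {P1(miss), P8@t=37}

5 AABB tests over nodes [0, 2, 6, 7, 8]; 1 leaf entered; closest P8.

== RESULT ==
1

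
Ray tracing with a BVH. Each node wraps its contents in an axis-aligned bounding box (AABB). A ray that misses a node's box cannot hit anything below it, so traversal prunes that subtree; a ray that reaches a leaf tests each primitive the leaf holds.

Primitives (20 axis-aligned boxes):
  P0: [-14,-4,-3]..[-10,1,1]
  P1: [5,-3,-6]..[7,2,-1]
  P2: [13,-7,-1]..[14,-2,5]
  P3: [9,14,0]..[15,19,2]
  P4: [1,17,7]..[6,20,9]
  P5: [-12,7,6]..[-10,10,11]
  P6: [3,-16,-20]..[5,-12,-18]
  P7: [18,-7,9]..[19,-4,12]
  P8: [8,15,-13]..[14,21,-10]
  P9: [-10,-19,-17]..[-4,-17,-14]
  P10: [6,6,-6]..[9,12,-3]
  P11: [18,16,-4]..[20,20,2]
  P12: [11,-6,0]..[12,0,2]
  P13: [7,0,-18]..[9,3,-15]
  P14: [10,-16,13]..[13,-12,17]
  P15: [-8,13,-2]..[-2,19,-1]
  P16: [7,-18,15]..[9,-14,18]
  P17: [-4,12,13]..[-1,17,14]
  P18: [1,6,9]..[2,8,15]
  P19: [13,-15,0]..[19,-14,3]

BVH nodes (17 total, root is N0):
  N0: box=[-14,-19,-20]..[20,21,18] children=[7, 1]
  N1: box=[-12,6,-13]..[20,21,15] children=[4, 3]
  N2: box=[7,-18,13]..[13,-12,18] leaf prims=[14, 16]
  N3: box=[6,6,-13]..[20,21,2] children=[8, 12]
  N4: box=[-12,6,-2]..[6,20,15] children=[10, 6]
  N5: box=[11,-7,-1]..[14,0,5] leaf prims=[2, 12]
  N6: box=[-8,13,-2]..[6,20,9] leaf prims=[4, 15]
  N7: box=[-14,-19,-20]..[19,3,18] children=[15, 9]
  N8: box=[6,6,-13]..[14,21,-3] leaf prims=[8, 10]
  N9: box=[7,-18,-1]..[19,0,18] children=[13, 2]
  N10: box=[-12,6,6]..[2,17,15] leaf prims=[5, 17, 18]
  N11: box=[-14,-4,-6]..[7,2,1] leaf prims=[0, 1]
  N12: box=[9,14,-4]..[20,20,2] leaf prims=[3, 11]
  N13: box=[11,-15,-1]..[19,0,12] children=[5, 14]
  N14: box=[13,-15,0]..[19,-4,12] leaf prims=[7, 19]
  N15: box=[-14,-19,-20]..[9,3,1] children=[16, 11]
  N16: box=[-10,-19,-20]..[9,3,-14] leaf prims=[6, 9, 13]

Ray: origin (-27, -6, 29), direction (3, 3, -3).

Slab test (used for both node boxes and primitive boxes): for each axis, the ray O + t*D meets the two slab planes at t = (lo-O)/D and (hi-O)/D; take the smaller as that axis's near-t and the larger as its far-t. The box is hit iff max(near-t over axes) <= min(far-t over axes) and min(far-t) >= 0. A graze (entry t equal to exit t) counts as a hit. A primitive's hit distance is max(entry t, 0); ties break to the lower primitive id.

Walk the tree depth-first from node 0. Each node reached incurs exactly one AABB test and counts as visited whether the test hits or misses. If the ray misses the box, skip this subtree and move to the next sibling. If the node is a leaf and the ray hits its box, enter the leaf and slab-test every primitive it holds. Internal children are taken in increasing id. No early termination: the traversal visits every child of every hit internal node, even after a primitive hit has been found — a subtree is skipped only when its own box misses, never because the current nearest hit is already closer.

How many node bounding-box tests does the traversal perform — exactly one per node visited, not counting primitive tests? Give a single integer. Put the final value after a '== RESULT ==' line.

Traverse from the root:
N0 x:[13/3,47/3] y:[-13/3,9] z:[11/3,49/3] -> hit [13/3,9], descend [1, 7]
  N1 x:[5,47/3] y:[4,9] z:[14/3,14] -> hit [5,9], descend [3, 4]
    N3 x:[11,47/3] y:[4,9] z:[9,14] -> miss, prune
    N4 x:[5,11] y:[4,26/3] z:[14/3,31/3] -> hit [5,26/3], descend [6, 10]
      N6 x:[19/3,11] y:[19/3,26/3] z:[20/3,31/3] -> hit [20/3,26/3] leaf, test {P4(miss), P15(miss)}
      N10 x:[5,29/3] y:[4,23/3] z:[14/3,23/3] -> hit [5,23/3] leaf, test {P5(miss), P17(miss), P18(miss)}
  N7 x:[13/3,46/3] y:[-13/3,3] z:[11/3,49/3] -> miss, prune

Summary -> nodes [0, 1, 3, 4, 6, 10, 7]; box-tests=7; leaf-entries=2; first=miss

== RESULT ==
7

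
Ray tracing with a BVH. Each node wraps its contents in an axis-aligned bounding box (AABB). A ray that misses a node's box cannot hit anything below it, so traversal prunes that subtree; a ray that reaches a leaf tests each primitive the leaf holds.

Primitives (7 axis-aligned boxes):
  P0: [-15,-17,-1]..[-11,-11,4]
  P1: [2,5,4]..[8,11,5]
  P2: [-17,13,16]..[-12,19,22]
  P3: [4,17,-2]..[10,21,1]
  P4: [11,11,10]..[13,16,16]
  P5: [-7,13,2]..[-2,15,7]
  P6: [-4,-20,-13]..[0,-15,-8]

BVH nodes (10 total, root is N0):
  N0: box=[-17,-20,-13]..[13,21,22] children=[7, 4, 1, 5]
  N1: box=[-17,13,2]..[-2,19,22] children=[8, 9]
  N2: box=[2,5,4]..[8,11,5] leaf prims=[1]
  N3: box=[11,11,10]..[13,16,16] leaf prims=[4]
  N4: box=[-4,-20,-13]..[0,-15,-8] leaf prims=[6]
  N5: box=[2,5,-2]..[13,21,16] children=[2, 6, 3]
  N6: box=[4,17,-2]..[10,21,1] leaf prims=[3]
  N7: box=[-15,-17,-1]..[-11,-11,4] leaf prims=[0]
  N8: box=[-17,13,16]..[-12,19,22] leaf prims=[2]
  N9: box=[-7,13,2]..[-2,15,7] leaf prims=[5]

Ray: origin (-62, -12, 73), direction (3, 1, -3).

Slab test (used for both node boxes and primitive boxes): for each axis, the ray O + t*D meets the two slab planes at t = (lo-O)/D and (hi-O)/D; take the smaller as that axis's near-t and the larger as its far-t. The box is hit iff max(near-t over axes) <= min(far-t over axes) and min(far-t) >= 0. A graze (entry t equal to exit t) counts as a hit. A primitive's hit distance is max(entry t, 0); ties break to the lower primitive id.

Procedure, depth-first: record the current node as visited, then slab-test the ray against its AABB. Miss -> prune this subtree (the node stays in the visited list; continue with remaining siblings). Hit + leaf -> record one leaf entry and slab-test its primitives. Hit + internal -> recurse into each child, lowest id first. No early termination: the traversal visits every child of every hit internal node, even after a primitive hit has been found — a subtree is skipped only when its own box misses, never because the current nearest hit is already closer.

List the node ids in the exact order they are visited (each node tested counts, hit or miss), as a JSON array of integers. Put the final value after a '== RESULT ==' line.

Trace the traversal:
N0 x:[15,25] y:[-8,33] z:[17,86/3] -> hit [17,25], descend [1, 4, 5, 7]
  N1 x:[15,20] y:[25,31] z:[17,71/3] -> miss, prune
  N4 x:[58/3,62/3] y:[-8,-3] z:[27,86/3] -> miss, prune
  N5 x:[64/3,25] y:[17,33] z:[19,25] -> hit [64/3,25], descend [2, 3, 6]
    N2 x:[64/3,70/3] y:[17,23] z:[68/3,23] -> hit [68/3,23] leaf, test {P1@t=68/3}
    N3 x:[73/3,25] y:[23,28] z:[19,21] -> miss, prune
    N6 x:[22,24] y:[29,33] z:[24,25] -> miss, prune
  N7 x:[47/3,17] y:[-5,1] z:[23,74/3] -> miss, prune

Summary -> nodes [0, 1, 4, 5, 2, 3, 6, 7]; box-tests=8; leaf-entries=1; first=P1

== RESULT ==
[0, 1, 4, 5, 2, 3, 6, 7]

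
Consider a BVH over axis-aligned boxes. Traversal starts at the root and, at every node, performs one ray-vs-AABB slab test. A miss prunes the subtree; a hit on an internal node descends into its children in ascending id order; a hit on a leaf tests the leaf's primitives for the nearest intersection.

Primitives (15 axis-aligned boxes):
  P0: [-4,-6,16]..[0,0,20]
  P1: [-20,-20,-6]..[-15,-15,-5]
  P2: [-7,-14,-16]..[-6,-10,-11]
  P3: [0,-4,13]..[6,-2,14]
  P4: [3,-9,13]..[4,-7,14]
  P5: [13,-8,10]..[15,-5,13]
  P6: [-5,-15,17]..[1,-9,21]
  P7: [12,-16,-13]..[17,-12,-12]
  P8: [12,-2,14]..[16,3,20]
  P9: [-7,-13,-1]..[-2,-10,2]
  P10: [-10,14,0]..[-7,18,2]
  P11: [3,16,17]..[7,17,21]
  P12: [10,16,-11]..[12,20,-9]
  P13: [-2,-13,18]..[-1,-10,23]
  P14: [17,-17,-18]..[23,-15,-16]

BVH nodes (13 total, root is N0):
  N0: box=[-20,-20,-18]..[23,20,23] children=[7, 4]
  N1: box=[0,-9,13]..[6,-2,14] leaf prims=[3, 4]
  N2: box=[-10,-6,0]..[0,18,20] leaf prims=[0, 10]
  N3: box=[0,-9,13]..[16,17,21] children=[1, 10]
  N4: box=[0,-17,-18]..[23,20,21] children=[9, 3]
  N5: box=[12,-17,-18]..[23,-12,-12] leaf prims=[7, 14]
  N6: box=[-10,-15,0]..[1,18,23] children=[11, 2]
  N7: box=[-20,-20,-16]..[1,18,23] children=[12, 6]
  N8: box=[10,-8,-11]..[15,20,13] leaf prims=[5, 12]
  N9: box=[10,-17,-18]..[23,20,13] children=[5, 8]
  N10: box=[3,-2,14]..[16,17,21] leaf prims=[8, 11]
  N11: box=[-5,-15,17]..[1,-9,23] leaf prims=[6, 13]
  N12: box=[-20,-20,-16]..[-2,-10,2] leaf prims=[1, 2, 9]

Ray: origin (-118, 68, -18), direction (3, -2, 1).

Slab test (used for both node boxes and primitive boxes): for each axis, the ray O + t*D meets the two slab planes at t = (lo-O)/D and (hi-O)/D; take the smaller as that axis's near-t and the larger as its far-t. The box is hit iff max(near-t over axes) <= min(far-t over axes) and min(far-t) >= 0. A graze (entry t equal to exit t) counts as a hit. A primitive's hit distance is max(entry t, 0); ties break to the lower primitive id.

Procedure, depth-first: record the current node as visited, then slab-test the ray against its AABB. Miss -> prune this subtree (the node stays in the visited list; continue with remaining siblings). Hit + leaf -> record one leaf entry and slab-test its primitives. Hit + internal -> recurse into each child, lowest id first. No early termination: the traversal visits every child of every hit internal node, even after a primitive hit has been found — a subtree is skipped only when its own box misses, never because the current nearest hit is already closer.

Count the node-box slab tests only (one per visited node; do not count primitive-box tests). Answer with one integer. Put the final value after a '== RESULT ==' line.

Walk:
N0 x:[98/3,47] y:[24,44] z:[0,41] -> hit [98/3,41], descend [4, 7]
  N4 x:[118/3,47] y:[24,85/2] z:[0,39] -> miss, prune
  N7 x:[98/3,119/3] y:[25,44] z:[2,41] -> hit [98/3,119/3], descend [6, 12]
    N6 x:[36,119/3] y:[25,83/2] z:[18,41] -> hit [36,119/3], descend [2, 11]
      N2 x:[36,118/3] y:[25,37] z:[18,38] -> hit [36,37] leaf, test {P0(miss), P10(miss)}
      N11 x:[113/3,119/3] y:[77/2,83/2] z:[35,41] -> hit [77/2,119/3] leaf, test {P6@t=77/2, P13@t=39}
    N12 x:[98/3,116/3] y:[39,44] z:[2,20] -> miss, prune

Visited [0, 4, 7, 6, 2, 11, 12]. Tests: 7 box, 2 leaf. Nearest: P6.

== RESULT ==
7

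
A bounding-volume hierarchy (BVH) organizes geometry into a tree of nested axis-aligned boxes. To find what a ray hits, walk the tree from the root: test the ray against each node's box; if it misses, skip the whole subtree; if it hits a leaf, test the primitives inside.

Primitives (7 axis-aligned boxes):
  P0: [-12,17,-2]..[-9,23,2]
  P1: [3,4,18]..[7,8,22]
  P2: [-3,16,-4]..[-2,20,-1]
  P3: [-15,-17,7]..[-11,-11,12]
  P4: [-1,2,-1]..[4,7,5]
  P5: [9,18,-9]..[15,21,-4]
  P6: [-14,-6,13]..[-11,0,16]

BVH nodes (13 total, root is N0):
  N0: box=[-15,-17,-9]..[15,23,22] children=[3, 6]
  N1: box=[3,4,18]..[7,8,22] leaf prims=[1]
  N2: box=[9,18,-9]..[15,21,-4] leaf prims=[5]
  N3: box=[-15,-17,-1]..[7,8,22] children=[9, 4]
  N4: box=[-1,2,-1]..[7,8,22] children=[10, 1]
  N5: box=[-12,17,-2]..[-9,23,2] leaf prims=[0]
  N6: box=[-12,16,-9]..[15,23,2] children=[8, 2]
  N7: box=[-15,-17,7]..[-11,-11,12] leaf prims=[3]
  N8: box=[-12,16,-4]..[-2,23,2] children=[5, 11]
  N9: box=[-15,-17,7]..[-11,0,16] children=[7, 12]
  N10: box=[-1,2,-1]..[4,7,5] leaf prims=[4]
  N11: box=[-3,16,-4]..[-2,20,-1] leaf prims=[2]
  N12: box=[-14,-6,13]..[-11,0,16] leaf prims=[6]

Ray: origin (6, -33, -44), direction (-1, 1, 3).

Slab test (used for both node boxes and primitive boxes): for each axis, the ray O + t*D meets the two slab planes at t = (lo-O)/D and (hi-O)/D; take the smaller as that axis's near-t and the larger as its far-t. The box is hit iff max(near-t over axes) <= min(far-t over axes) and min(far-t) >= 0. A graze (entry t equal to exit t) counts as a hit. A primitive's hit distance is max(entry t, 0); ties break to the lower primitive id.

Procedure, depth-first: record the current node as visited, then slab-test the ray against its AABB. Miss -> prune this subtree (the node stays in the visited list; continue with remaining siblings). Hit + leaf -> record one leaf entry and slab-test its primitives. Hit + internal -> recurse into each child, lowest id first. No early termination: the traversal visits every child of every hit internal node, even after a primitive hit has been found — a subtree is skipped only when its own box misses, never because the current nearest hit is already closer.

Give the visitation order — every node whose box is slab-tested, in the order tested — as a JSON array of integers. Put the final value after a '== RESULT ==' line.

Trace the traversal:
N0 x:[-9,21] y:[16,56] z:[35/3,22] -> hit [16,21], descend [3, 6]
  N3 x:[-1,21] y:[16,41] z:[43/3,22] -> hit [16,21], descend [4, 9]
    N4 x:[-1,7] y:[35,41] z:[43/3,22] -> miss, prune
    N9 x:[17,21] y:[16,33] z:[17,20] -> hit [17,20], descend [7, 12]
      N7 x:[17,21] y:[16,22] z:[17,56/3] -> hit [17,56/3] leaf, test {P3@t=17}
      N12 x:[17,20] y:[27,33] z:[19,20] -> miss, prune
  N6 x:[-9,18] y:[49,56] z:[35/3,46/3] -> miss, prune

order=[0, 3, 4, 9, 7, 12, 6]  |boxes|=7  |leaves|=1  hit=P3

== RESULT ==
[0, 3, 4, 9, 7, 12, 6]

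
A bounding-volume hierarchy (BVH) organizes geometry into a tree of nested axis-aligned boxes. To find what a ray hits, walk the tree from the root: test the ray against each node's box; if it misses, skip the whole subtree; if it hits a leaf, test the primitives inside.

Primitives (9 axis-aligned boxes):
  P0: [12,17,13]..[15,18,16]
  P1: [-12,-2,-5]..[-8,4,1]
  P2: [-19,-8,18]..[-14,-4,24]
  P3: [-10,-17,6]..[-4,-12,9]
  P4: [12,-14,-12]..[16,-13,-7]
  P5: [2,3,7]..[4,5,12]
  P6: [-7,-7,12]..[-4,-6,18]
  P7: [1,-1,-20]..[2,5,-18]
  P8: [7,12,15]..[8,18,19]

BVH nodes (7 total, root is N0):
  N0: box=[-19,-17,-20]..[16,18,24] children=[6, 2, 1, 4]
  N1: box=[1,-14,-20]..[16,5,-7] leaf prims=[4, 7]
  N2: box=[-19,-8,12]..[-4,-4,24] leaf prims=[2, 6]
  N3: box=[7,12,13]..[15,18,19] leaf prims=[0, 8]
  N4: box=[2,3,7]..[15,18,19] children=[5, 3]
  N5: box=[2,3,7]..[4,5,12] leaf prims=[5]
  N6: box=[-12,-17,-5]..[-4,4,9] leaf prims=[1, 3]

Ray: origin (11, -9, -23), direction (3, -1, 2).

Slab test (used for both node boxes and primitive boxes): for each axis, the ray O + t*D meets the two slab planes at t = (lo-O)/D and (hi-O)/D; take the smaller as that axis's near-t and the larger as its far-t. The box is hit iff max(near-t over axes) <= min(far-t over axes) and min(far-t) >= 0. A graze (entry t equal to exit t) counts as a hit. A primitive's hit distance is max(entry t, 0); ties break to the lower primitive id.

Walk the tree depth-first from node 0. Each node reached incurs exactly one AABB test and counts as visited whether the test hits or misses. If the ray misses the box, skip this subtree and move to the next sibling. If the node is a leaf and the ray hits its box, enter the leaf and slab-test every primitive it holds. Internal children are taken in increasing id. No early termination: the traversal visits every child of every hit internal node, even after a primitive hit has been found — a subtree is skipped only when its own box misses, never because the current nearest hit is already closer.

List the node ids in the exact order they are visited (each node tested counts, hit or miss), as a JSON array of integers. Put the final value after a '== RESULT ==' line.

Trace the traversal:
N0 x:[-10,5/3] y:[-27,8] z:[3/2,47/2] -> hit [3/2,5/3], descend [1, 2, 4, 6]
  N1 x:[-10/3,5/3] y:[-14,5] z:[3/2,8] -> hit [3/2,5/3] leaf, test {P4(miss), P7(miss)}
  N2 x:[-10,-5] y:[-5,-1] z:[35/2,47/2] -> miss, prune
  N4 x:[-3,4/3] y:[-27,-12] z:[15,21] -> miss, prune
  N6 x:[-23/3,-5] y:[-13,8] z:[9,16] -> miss, prune

order=[0, 1, 2, 4, 6]  |boxes|=5  |leaves|=1  hit=miss

== RESULT ==
[0, 1, 2, 4, 6]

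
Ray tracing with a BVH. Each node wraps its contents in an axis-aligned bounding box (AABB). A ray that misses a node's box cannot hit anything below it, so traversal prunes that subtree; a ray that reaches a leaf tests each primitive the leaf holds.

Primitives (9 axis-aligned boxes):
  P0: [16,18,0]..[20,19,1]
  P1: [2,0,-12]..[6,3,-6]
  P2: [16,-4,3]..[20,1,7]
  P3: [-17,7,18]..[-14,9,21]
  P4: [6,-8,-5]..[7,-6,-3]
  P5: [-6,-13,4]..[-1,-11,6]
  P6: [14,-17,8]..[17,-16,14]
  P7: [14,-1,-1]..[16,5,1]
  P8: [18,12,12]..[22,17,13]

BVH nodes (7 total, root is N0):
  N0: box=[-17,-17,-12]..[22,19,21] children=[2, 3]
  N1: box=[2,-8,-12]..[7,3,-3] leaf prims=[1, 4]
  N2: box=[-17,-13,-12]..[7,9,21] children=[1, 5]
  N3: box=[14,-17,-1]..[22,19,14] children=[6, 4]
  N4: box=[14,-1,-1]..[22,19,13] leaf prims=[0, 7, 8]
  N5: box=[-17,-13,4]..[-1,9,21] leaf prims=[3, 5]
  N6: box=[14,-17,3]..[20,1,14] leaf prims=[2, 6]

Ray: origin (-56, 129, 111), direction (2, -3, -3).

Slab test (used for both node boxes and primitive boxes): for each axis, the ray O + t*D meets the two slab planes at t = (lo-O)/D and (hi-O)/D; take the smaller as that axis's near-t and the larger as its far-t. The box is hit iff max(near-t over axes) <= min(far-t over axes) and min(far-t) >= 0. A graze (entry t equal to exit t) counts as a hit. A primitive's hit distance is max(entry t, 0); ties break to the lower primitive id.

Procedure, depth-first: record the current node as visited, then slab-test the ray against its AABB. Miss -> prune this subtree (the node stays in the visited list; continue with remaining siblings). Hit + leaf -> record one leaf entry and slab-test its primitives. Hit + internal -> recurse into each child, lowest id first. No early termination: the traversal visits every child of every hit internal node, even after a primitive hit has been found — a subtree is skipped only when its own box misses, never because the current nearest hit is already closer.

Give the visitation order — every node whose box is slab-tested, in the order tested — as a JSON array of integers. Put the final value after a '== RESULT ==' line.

Trace the traversal:
N0 x:[39/2,39] y:[110/3,146/3] z:[30,41] -> hit [110/3,39], descend [2, 3]
  N2 x:[39/2,63/2] y:[40,142/3] z:[30,41] -> miss, prune
  N3 x:[35,39] y:[110/3,146/3] z:[97/3,112/3] -> hit [110/3,112/3], descend [4, 6]
    N4 x:[35,39] y:[110/3,130/3] z:[98/3,112/3] -> hit [110/3,112/3] leaf, test {P0@t=110/3, P7(miss), P8(miss)}
    N6 x:[35,38] y:[128/3,146/3] z:[97/3,36] -> miss, prune

Visited [0, 2, 3, 4, 6]. Tests: 5 box, 1 leaf. Nearest: P0.

== RESULT ==
[0, 2, 3, 4, 6]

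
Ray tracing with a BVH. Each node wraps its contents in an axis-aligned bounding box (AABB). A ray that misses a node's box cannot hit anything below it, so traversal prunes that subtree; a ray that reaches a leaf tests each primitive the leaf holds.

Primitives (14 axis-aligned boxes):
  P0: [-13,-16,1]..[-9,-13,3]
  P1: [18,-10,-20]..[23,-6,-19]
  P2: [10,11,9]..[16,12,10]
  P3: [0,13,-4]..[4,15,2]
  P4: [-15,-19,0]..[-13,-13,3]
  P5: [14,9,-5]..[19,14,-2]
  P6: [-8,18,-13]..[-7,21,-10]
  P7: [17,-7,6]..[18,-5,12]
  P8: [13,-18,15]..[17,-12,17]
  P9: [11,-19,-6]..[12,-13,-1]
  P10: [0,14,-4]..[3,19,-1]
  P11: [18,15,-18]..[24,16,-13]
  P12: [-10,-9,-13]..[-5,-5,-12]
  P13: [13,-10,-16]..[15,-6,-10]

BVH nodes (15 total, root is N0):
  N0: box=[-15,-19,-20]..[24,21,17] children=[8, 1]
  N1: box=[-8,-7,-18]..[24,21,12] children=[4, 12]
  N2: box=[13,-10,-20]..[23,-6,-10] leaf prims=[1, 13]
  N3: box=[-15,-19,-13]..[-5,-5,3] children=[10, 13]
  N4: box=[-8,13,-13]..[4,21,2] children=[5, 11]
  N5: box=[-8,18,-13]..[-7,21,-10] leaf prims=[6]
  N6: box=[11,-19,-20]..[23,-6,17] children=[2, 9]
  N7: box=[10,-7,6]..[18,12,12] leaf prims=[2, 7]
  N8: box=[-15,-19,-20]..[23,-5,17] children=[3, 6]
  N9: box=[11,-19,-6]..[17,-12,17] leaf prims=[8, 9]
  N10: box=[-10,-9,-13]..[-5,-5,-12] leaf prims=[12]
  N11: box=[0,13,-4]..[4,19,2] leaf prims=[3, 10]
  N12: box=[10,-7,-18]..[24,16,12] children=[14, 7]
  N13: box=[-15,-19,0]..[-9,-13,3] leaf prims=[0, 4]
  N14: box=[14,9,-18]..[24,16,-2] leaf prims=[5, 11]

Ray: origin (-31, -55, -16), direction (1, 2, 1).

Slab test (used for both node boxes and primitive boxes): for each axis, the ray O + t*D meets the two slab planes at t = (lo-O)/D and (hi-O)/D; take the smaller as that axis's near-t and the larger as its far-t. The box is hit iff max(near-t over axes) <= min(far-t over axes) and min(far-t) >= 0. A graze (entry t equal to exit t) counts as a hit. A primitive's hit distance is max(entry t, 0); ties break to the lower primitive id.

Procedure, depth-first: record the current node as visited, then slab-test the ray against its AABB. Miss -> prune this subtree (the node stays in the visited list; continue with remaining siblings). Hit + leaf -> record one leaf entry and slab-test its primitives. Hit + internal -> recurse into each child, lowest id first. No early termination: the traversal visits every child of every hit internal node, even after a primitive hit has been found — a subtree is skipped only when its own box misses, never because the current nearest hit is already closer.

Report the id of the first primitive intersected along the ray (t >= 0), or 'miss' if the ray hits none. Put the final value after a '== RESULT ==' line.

Trace the traversal:
N0 x:[16,55] y:[18,38] z:[-4,33] -> hit [18,33], descend [1, 8]
  N1 x:[23,55] y:[24,38] z:[-2,28] -> hit [24,28], descend [4, 12]
    N4 x:[23,35] y:[34,38] z:[3,18] -> miss, prune
    N12 x:[41,55] y:[24,71/2] z:[-2,28] -> miss, prune
  N8 x:[16,54] y:[18,25] z:[-4,33] -> hit [18,25], descend [3, 6]
    N3 x:[16,26] y:[18,25] z:[3,19] -> hit [18,19], descend [10, 13]
      N10 x:[21,26] y:[23,25] z:[3,4] -> miss, prune
      N13 x:[16,22] y:[18,21] z:[16,19] -> hit [18,19] leaf, test {P0(miss), P4@t=18}
    N6 x:[42,54] y:[18,49/2] z:[-4,33] -> miss, prune

9 AABB tests over nodes [0, 1, 4, 12, 8, 3, 10, 13, 6]; 1 leaf entered; closest P4.

== RESULT ==
4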